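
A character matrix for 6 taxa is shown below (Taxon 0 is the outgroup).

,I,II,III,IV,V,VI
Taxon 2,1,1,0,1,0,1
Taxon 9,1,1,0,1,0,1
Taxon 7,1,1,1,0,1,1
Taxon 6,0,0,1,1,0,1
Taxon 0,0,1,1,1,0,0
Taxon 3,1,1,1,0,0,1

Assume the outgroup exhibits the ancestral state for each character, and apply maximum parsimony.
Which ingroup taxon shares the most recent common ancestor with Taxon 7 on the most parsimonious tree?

Character polarity is set by the outgroup: the derived state is whichever differs from the outgroup's state, so for II, III, IV the derived state is '0', and for the remaining characters it is '1'.
I (derived state '1') is shared by Taxon 2, Taxon 3, Taxon 7, and Taxon 9 — a synapomorphy uniting that clade.
II (derived state '0') is unique to Taxon 6 (autapomorphy; uninformative for grouping).
III: derived state '0' in Taxon 2 and Taxon 9 only — synapomorphy for {Taxon 2, Taxon 9}.
Only Taxon 3 and Taxon 7 show the derived state '0' for IV, supporting them as a clade.
V: derived state '1' in Taxon 7 only — an autapomorphy, so it tells us nothing about relationships among taxa.
VI (derived state '1') is shared by all ingroup taxa — unites the whole ingroup.
Most parsimonious ingroup topology: (((Taxon 7,Taxon 3),(Taxon 2,Taxon 9)),Taxon 6).
Taxon 7 and Taxon 3 form a cherry on this tree, so they are sister taxa.

Taxon 3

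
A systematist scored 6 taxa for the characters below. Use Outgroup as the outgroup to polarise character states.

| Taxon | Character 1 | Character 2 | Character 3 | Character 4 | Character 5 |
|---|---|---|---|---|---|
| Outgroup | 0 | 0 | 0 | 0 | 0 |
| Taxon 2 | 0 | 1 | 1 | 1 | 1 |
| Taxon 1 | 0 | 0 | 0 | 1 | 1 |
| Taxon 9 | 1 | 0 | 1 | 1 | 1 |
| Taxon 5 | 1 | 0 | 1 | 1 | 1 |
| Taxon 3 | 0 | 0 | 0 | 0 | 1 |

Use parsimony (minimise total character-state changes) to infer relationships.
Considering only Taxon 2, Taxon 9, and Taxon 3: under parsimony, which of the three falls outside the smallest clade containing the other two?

Taxon 3

The outgroup has state '0' for every character, so '1' is the derived state throughout.
Character 1: derived state '1' in Taxon 5 and Taxon 9 only — synapomorphy for {Taxon 5, Taxon 9}.
Character 2: derived state '1' in Taxon 2 only — an autapomorphy, so it tells us nothing about relationships among taxa.
Only Taxon 2, Taxon 5, and Taxon 9 show the derived state '1' for Character 3, supporting them as a clade.
Character 4: derived state '1' in Taxon 1, Taxon 2, Taxon 5, and Taxon 9 only — synapomorphy for {Taxon 1, Taxon 2, Taxon 5, Taxon 9}.
All ingroup taxa share the derived state '1' for Character 5; it defines the ingroup but does not resolve relationships within it.
Most parsimonious ingroup topology: (((Taxon 2,(Taxon 9,Taxon 5)),Taxon 1),Taxon 3).
Taxon 2 and Taxon 9 share a more recent common ancestor with each other than either does with Taxon 3, so Taxon 3 is the least closely related of the three.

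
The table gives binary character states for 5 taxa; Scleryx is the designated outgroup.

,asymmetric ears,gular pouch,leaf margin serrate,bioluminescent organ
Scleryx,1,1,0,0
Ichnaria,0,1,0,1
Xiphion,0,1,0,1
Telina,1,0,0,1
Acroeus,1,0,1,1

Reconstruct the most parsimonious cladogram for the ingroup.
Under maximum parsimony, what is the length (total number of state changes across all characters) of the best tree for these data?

4

Character polarity is set by the outgroup: the derived state is whichever differs from the outgroup's state, so for asymmetric ears, gular pouch the derived state is '0', and for the remaining characters it is '1'.
asymmetric ears: derived state '0' in Ichnaria and Xiphion only — synapomorphy for {Ichnaria, Xiphion}.
gular pouch (derived state '0') is shared by Acroeus and Telina — a synapomorphy uniting that clade.
leaf margin serrate (derived state '1') is unique to Acroeus (autapomorphy; uninformative for grouping).
bioluminescent organ (derived state '1') is shared by all ingroup taxa — unites the whole ingroup.
Most parsimonious ingroup topology: ((Ichnaria,Xiphion),(Telina,Acroeus)).
Changes per character on this tree: asymmetric ears: 1; gular pouch: 1; leaf margin serrate: 1; bioluminescent organ: 1.
Total = 4.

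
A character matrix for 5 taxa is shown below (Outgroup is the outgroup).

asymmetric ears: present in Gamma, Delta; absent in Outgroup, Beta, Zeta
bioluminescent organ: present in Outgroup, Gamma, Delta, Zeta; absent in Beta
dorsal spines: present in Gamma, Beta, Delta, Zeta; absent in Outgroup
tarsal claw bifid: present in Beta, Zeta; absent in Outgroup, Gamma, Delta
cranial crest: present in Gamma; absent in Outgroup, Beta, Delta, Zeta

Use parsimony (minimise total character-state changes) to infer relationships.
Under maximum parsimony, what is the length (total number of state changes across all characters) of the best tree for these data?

5

Character polarity is set by the outgroup: the derived state is whichever differs from the outgroup's state, so for bioluminescent organ the derived state is 'absent', and for the remaining characters it is 'present'.
Only Delta and Gamma show the derived state 'present' for asymmetric ears, supporting them as a clade.
bioluminescent organ: derived state 'absent' in Beta only — an autapomorphy, so it tells us nothing about relationships among taxa.
All ingroup taxa share the derived state 'present' for dorsal spines; it defines the ingroup but does not resolve relationships within it.
Only Beta and Zeta show the derived state 'present' for tarsal claw bifid, supporting them as a clade.
cranial crest: derived state 'present' in Gamma only — an autapomorphy, so it tells us nothing about relationships among taxa.
Most parsimonious ingroup topology: ((Gamma,Delta),(Beta,Zeta)).
Changes per character on this tree: asymmetric ears: 1; bioluminescent organ: 1; dorsal spines: 1; tarsal claw bifid: 1; cranial crest: 1.
Total = 5.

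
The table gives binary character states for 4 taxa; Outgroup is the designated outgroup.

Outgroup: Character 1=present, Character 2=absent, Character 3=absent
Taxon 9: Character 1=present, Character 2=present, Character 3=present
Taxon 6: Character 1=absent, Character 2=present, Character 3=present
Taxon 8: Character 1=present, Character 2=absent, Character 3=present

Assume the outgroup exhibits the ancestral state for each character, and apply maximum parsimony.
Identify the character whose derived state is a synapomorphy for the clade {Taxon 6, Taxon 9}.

Character polarity is set by the outgroup: the derived state is whichever differs from the outgroup's state, so for Character 1 the derived state is 'absent', and for the remaining characters it is 'present'.
Character 1 (derived state 'absent') is unique to Taxon 6 (autapomorphy; uninformative for grouping).
Character 2 (derived state 'present') is shared by Taxon 6 and Taxon 9 — a synapomorphy uniting that clade.
All ingroup taxa share the derived state 'present' for Character 3; it defines the ingroup but does not resolve relationships within it.
Most parsimonious ingroup topology: ((Taxon 9,Taxon 6),Taxon 8).
The clade {Taxon 6, Taxon 9} is supported by Character 2: its derived state 'present' occurs in exactly those taxa and in no other taxon (including the outgroup).

Character 2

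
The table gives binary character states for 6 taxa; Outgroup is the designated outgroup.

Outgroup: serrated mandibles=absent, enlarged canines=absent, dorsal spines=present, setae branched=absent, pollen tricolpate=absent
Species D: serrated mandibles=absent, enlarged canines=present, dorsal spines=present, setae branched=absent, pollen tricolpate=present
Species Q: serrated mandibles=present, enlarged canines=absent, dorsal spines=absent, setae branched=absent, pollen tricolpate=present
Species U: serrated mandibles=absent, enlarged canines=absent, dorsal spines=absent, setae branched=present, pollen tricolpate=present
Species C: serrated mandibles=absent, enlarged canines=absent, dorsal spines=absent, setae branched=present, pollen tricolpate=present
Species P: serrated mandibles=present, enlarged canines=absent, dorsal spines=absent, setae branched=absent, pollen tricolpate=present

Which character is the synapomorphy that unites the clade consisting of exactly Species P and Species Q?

Character polarity is set by the outgroup: the derived state is whichever differs from the outgroup's state, so for dorsal spines the derived state is 'absent', and for the remaining characters it is 'present'.
Only Species P and Species Q show the derived state 'present' for serrated mandibles, supporting them as a clade.
enlarged canines: derived state 'present' in Species D only — an autapomorphy, so it tells us nothing about relationships among taxa.
dorsal spines: derived state 'absent' in Species C, Species P, Species Q, and Species U only — synapomorphy for {Species C, Species P, Species Q, Species U}.
setae branched (derived state 'present') is shared by Species C and Species U — a synapomorphy uniting that clade.
All ingroup taxa share the derived state 'present' for pollen tricolpate; it defines the ingroup but does not resolve relationships within it.
Most parsimonious ingroup topology: (Species D,((Species Q,Species P),(Species U,Species C))).
The clade {Species P, Species Q} is supported by serrated mandibles: its derived state 'present' occurs in exactly those taxa and in no other taxon (including the outgroup).

serrated mandibles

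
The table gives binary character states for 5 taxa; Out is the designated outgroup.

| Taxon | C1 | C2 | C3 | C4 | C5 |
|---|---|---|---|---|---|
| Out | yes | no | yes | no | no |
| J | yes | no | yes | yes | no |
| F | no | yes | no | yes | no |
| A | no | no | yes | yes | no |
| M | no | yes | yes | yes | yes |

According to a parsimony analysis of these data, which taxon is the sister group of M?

F

Character polarity is set by the outgroup: the derived state is whichever differs from the outgroup's state, so for C1, C3 the derived state is 'no', and for the remaining characters it is 'yes'.
C1 (derived state 'no') is shared by A, F, and M — a synapomorphy uniting that clade.
C2 (derived state 'yes') is shared by F and M — a synapomorphy uniting that clade.
C3 (derived state 'no') is unique to F (autapomorphy; uninformative for grouping).
C4 (derived state 'yes') is shared by all ingroup taxa — unites the whole ingroup.
C5: derived state 'yes' in M only — an autapomorphy, so it tells us nothing about relationships among taxa.
Most parsimonious ingroup topology: (J,((F,M),A)).
M and F form a cherry on this tree, so they are sister taxa.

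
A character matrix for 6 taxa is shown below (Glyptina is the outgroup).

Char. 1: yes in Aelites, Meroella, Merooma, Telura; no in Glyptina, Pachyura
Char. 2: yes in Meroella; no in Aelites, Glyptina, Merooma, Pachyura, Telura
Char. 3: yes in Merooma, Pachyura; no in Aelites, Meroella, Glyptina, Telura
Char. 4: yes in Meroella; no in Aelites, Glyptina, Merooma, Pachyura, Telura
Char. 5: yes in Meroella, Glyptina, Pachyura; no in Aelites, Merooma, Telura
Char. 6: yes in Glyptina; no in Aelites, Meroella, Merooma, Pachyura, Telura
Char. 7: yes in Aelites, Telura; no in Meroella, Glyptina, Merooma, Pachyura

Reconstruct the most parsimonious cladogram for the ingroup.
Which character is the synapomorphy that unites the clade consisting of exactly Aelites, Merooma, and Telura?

Character polarity is set by the outgroup: the derived state is whichever differs from the outgroup's state, so for Char. 5, Char. 6 the derived state is 'no', and for the remaining characters it is 'yes'.
Char. 1: derived state 'yes' in Aelites, Meroella, Merooma, and Telura only — synapomorphy for {Aelites, Meroella, Merooma, Telura}.
Char. 2: derived state 'yes' in Meroella only — an autapomorphy, so it tells us nothing about relationships among taxa.
Char. 3 (state 'yes') occurs in Merooma and Pachyura but conflicts with the nesting implied by the other characters — most parsimoniously interpreted as homoplasy.
Char. 4 (derived state 'yes') is unique to Meroella (autapomorphy; uninformative for grouping).
Only Aelites, Merooma, and Telura show the derived state 'no' for Char. 5, supporting them as a clade.
All ingroup taxa share the derived state 'no' for Char. 6; it defines the ingroup but does not resolve relationships within it.
Char. 7: derived state 'yes' in Aelites and Telura only — synapomorphy for {Aelites, Telura}.
Most parsimonious ingroup topology: ((((Telura,Aelites),Merooma),Meroella),Pachyura).
The clade {Aelites, Merooma, Telura} is supported by Char. 5: its derived state 'no' occurs in exactly those taxa and in no other taxon (including the outgroup).

Char. 5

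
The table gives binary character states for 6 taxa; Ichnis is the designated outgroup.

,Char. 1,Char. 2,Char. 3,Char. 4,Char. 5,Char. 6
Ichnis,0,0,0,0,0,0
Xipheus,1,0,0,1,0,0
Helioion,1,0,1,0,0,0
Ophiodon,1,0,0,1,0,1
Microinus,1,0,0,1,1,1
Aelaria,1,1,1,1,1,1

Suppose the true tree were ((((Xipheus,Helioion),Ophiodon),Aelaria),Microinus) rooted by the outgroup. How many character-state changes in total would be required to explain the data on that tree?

Map each character onto ((((Xipheus,Helioion),Ophiodon),Aelaria),Microinus) (rooted by Ichnis) and count the minimum state changes it requires (Fitch parsimony):
Char. 1: 1; Char. 2: 1; Char. 3: 2; Char. 4: 2; Char. 5: 2; Char. 6: 2.
Total tree length = 10.

10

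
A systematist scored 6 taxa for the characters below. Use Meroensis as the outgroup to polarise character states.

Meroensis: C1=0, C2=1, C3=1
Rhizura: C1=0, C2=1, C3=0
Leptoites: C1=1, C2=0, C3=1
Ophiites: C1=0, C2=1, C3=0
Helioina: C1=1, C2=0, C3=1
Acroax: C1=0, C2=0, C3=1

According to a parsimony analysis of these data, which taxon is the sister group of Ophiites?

Rhizura

Character polarity is set by the outgroup: the derived state is whichever differs from the outgroup's state, so for C2, C3 the derived state is '0', and for the remaining characters it is '1'.
C1: derived state '1' in Helioina and Leptoites only — synapomorphy for {Helioina, Leptoites}.
Only Acroax, Helioina, and Leptoites show the derived state '0' for C2, supporting them as a clade.
C3: derived state '0' in Ophiites and Rhizura only — synapomorphy for {Ophiites, Rhizura}.
Most parsimonious ingroup topology: ((Rhizura,Ophiites),((Leptoites,Helioina),Acroax)).
Ophiites and Rhizura form a cherry on this tree, so they are sister taxa.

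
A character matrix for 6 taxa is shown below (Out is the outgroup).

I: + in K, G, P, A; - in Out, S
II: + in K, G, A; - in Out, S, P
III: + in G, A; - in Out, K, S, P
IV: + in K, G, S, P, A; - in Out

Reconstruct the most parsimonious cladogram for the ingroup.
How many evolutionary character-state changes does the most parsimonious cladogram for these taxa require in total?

The outgroup has state '-' for every character, so '+' is the derived state throughout.
I (derived state '+') is shared by A, G, K, and P — a synapomorphy uniting that clade.
II: derived state '+' in A, G, and K only — synapomorphy for {A, G, K}.
III: derived state '+' in A and G only — synapomorphy for {A, G}.
IV (derived state '+') is shared by all ingroup taxa — unites the whole ingroup.
Most parsimonious ingroup topology: (((K,(G,A)),P),S).
Changes per character on this tree: I: 1; II: 1; III: 1; IV: 1.
Total = 4.

4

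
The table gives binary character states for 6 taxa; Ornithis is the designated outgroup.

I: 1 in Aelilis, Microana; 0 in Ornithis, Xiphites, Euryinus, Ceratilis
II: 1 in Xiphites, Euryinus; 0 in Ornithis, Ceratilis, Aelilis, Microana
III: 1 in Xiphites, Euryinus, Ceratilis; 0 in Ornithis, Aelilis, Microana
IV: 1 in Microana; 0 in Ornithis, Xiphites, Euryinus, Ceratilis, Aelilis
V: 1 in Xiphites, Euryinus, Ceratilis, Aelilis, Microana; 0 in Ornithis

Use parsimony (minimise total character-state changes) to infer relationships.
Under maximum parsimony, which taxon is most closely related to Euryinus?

The outgroup has state '0' for every character, so '1' is the derived state throughout.
I: derived state '1' in Aelilis and Microana only — synapomorphy for {Aelilis, Microana}.
II: derived state '1' in Euryinus and Xiphites only — synapomorphy for {Euryinus, Xiphites}.
III: derived state '1' in Ceratilis, Euryinus, and Xiphites only — synapomorphy for {Ceratilis, Euryinus, Xiphites}.
IV (derived state '1') is unique to Microana (autapomorphy; uninformative for grouping).
V (derived state '1') is shared by all ingroup taxa — unites the whole ingroup.
Most parsimonious ingroup topology: (((Xiphites,Euryinus),Ceratilis),(Aelilis,Microana)).
Euryinus and Xiphites form a cherry on this tree, so they are sister taxa.

Xiphites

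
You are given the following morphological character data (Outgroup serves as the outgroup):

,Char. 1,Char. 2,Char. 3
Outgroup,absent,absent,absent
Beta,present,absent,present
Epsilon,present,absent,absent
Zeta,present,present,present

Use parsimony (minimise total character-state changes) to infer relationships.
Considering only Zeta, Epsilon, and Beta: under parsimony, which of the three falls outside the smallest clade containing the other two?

Epsilon

The outgroup has state 'absent' for every character, so 'present' is the derived state throughout.
All ingroup taxa share the derived state 'present' for Char. 1; it defines the ingroup but does not resolve relationships within it.
Char. 2 (derived state 'present') is unique to Zeta (autapomorphy; uninformative for grouping).
Char. 3 (derived state 'present') is shared by Beta and Zeta — a synapomorphy uniting that clade.
Most parsimonious ingroup topology: ((Beta,Zeta),Epsilon).
Beta and Zeta share a more recent common ancestor with each other than either does with Epsilon, so Epsilon is the least closely related of the three.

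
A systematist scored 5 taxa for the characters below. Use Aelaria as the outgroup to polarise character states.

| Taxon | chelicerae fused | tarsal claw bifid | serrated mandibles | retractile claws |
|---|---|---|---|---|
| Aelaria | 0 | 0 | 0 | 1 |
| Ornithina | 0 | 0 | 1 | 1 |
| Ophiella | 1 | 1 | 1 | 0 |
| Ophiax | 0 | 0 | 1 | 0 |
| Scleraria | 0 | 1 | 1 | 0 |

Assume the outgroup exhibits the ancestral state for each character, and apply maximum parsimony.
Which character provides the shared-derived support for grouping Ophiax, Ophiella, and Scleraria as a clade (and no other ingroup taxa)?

retractile claws

Character polarity is set by the outgroup: the derived state is whichever differs from the outgroup's state, so for retractile claws the derived state is '0', and for the remaining characters it is '1'.
chelicerae fused: derived state '1' in Ophiella only — an autapomorphy, so it tells us nothing about relationships among taxa.
Only Ophiella and Scleraria show the derived state '1' for tarsal claw bifid, supporting them as a clade.
All ingroup taxa share the derived state '1' for serrated mandibles; it defines the ingroup but does not resolve relationships within it.
Only Ophiax, Ophiella, and Scleraria show the derived state '0' for retractile claws, supporting them as a clade.
Most parsimonious ingroup topology: (Ornithina,((Ophiella,Scleraria),Ophiax)).
The clade {Ophiax, Ophiella, Scleraria} is supported by retractile claws: its derived state '0' occurs in exactly those taxa and in no other taxon (including the outgroup).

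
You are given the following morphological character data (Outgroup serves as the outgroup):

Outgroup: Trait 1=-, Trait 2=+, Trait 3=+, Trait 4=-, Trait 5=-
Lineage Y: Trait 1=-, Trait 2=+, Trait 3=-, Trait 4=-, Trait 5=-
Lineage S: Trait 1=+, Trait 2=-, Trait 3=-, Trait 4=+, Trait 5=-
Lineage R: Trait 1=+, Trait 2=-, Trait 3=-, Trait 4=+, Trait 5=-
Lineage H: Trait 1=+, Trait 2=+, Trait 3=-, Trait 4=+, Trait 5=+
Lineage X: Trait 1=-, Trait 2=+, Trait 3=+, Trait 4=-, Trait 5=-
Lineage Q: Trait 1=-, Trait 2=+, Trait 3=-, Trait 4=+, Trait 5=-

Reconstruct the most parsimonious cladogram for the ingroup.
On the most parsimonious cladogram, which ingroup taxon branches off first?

Character polarity is set by the outgroup: the derived state is whichever differs from the outgroup's state, so for Trait 2, Trait 3 the derived state is '-', and for the remaining characters it is '+'.
Only Lineage H, Lineage R, and Lineage S show the derived state '+' for Trait 1, supporting them as a clade.
Trait 2 (derived state '-') is shared by Lineage R and Lineage S — a synapomorphy uniting that clade.
Only Lineage H, Lineage Q, Lineage R, Lineage S, and Lineage Y show the derived state '-' for Trait 3, supporting them as a clade.
Trait 4: derived state '+' in Lineage H, Lineage Q, Lineage R, and Lineage S only — synapomorphy for {Lineage H, Lineage Q, Lineage R, Lineage S}.
Trait 5 (derived state '+') is unique to Lineage H (autapomorphy; uninformative for grouping).
Most parsimonious ingroup topology: (Lineage X,(Lineage Y,(Lineage Q,((Lineage S,Lineage R),Lineage H)))).
Lineage X is sister to the clade containing all other ingroup taxa, so it is the earliest-diverging (most basal) ingroup lineage.

Lineage X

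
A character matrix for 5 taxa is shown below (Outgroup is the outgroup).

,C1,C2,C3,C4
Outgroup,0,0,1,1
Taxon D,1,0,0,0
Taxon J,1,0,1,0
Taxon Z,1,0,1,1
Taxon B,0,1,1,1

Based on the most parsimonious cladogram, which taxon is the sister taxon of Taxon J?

Character polarity is set by the outgroup: the derived state is whichever differs from the outgroup's state, so for C3, C4 the derived state is '0', and for the remaining characters it is '1'.
C1: derived state '1' in Taxon D, Taxon J, and Taxon Z only — synapomorphy for {Taxon D, Taxon J, Taxon Z}.
C2 (derived state '1') is unique to Taxon B (autapomorphy; uninformative for grouping).
C3 (derived state '0') is unique to Taxon D (autapomorphy; uninformative for grouping).
Only Taxon D and Taxon J show the derived state '0' for C4, supporting them as a clade.
Most parsimonious ingroup topology: (((Taxon D,Taxon J),Taxon Z),Taxon B).
Taxon J and Taxon D form a cherry on this tree, so they are sister taxa.

Taxon D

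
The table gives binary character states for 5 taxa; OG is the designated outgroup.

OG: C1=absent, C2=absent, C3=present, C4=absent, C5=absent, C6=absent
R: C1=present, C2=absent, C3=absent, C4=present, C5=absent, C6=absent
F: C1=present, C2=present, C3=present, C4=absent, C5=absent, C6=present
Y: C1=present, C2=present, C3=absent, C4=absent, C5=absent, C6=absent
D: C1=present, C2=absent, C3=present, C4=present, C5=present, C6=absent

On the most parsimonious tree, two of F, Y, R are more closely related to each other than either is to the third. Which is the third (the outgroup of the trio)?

R

Character polarity is set by the outgroup: the derived state is whichever differs from the outgroup's state, so for C3 the derived state is 'absent', and for the remaining characters it is 'present'.
C1 (derived state 'present') is shared by all ingroup taxa — unites the whole ingroup.
Only F and Y show the derived state 'present' for C2, supporting them as a clade.
C3 groups R and Y, which is incompatible with the clades supported by the remaining characters; treating it as convergent (homoplasy) costs fewer steps than any alternative tree.
C4 (derived state 'present') is shared by D and R — a synapomorphy uniting that clade.
C5: derived state 'present' in D only — an autapomorphy, so it tells us nothing about relationships among taxa.
C6 (derived state 'present') is unique to F (autapomorphy; uninformative for grouping).
Most parsimonious ingroup topology: ((R,D),(F,Y)).
Y and F share a more recent common ancestor with each other than either does with R, so R is the least closely related of the three.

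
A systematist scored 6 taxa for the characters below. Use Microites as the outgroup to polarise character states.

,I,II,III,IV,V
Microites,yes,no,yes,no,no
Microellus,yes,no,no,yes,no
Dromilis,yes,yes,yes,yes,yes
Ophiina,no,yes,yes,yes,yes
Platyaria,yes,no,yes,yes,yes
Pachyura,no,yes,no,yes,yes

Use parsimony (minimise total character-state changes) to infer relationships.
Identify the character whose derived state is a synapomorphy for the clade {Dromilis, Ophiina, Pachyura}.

Character polarity is set by the outgroup: the derived state is whichever differs from the outgroup's state, so for I, III the derived state is 'no', and for the remaining characters it is 'yes'.
Only Ophiina and Pachyura show the derived state 'no' for I, supporting them as a clade.
II: derived state 'yes' in Dromilis, Ophiina, and Pachyura only — synapomorphy for {Dromilis, Ophiina, Pachyura}.
III groups Microellus and Pachyura, which is incompatible with the clades supported by the remaining characters; treating it as convergent (homoplasy) costs fewer steps than any alternative tree.
IV (derived state 'yes') is shared by all ingroup taxa — unites the whole ingroup.
V (derived state 'yes') is shared by Dromilis, Ophiina, Pachyura, and Platyaria — a synapomorphy uniting that clade.
Most parsimonious ingroup topology: ((((Ophiina,Pachyura),Dromilis),Platyaria),Microellus).
The clade {Dromilis, Ophiina, Pachyura} is supported by II: its derived state 'yes' occurs in exactly those taxa and in no other taxon (including the outgroup).

II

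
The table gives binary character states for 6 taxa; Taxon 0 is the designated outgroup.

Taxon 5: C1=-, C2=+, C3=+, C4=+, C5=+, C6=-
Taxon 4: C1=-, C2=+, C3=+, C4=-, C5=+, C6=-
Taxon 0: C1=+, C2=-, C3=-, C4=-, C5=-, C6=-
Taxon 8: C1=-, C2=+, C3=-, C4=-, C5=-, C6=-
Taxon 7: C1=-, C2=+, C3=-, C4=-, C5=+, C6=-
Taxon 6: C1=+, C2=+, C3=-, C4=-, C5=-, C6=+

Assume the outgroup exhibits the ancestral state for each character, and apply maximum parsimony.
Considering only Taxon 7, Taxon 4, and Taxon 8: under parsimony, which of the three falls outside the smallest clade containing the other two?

Taxon 8

Character polarity is set by the outgroup: the derived state is whichever differs from the outgroup's state, so for C1 the derived state is '-', and for the remaining characters it is '+'.
Only Taxon 4, Taxon 5, Taxon 7, and Taxon 8 show the derived state '-' for C1, supporting them as a clade.
All ingroup taxa share the derived state '+' for C2; it defines the ingroup but does not resolve relationships within it.
Only Taxon 4 and Taxon 5 show the derived state '+' for C3, supporting them as a clade.
C4: derived state '+' in Taxon 5 only — an autapomorphy, so it tells us nothing about relationships among taxa.
C5 (derived state '+') is shared by Taxon 4, Taxon 5, and Taxon 7 — a synapomorphy uniting that clade.
C6 (derived state '+') is unique to Taxon 6 (autapomorphy; uninformative for grouping).
Most parsimonious ingroup topology: (Taxon 6,(((Taxon 4,Taxon 5),Taxon 7),Taxon 8)).
Taxon 7 and Taxon 4 share a more recent common ancestor with each other than either does with Taxon 8, so Taxon 8 is the least closely related of the three.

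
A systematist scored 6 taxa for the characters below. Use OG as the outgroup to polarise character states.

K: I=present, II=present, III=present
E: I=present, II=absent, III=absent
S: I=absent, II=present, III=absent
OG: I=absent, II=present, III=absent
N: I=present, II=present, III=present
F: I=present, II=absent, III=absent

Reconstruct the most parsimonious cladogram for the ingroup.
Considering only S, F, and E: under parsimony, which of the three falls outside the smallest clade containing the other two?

Character polarity is set by the outgroup: the derived state is whichever differs from the outgroup's state, so for II the derived state is 'absent', and for the remaining characters it is 'present'.
I (derived state 'present') is shared by E, F, K, and N — a synapomorphy uniting that clade.
II: derived state 'absent' in E and F only — synapomorphy for {E, F}.
III (derived state 'present') is shared by K and N — a synapomorphy uniting that clade.
Most parsimonious ingroup topology: (((K,N),(E,F)),S).
F and E share a more recent common ancestor with each other than either does with S, so S is the least closely related of the three.

S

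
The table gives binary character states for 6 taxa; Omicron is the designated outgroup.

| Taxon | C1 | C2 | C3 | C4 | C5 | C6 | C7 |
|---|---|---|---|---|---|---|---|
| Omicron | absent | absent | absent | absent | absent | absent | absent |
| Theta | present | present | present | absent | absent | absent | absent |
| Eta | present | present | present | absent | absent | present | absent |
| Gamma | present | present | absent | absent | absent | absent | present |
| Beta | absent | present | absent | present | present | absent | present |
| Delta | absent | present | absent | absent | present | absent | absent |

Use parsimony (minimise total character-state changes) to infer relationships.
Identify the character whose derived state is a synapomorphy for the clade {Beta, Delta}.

C5

The outgroup has state 'absent' for every character, so 'present' is the derived state throughout.
C1 (derived state 'present') is shared by Eta, Gamma, and Theta — a synapomorphy uniting that clade.
All ingroup taxa share the derived state 'present' for C2; it defines the ingroup but does not resolve relationships within it.
Only Eta and Theta show the derived state 'present' for C3, supporting them as a clade.
C4 (derived state 'present') is unique to Beta (autapomorphy; uninformative for grouping).
C5 (derived state 'present') is shared by Beta and Delta — a synapomorphy uniting that clade.
C6: derived state 'present' in Eta only — an autapomorphy, so it tells us nothing about relationships among taxa.
C7 (state 'present') occurs in Beta and Gamma but conflicts with the nesting implied by the other characters — most parsimoniously interpreted as homoplasy.
Most parsimonious ingroup topology: (((Theta,Eta),Gamma),(Beta,Delta)).
The clade {Beta, Delta} is supported by C5: its derived state 'present' occurs in exactly those taxa and in no other taxon (including the outgroup).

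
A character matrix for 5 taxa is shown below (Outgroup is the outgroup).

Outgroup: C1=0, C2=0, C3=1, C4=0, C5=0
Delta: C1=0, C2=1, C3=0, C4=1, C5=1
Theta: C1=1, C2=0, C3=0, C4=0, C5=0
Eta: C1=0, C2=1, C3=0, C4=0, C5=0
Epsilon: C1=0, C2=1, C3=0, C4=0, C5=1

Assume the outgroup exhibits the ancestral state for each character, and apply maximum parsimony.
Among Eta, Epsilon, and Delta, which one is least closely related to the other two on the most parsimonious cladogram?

Character polarity is set by the outgroup: the derived state is whichever differs from the outgroup's state, so for C3 the derived state is '0', and for the remaining characters it is '1'.
C1 (derived state '1') is unique to Theta (autapomorphy; uninformative for grouping).
C2: derived state '1' in Delta, Epsilon, and Eta only — synapomorphy for {Delta, Epsilon, Eta}.
All ingroup taxa share the derived state '0' for C3; it defines the ingroup but does not resolve relationships within it.
C4 (derived state '1') is unique to Delta (autapomorphy; uninformative for grouping).
Only Delta and Epsilon show the derived state '1' for C5, supporting them as a clade.
Most parsimonious ingroup topology: (((Delta,Epsilon),Eta),Theta).
Epsilon and Delta share a more recent common ancestor with each other than either does with Eta, so Eta is the least closely related of the three.

Eta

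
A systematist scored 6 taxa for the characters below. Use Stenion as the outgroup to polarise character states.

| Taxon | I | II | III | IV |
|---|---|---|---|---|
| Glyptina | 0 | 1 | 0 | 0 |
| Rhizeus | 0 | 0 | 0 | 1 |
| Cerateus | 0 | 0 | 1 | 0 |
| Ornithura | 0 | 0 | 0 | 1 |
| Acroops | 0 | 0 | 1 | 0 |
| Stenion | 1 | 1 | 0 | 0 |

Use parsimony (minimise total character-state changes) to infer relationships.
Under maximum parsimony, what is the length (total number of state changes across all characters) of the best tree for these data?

Character polarity is set by the outgroup: the derived state is whichever differs from the outgroup's state, so for I, II the derived state is '0', and for the remaining characters it is '1'.
I (derived state '0') is shared by all ingroup taxa — unites the whole ingroup.
Only Acroops, Cerateus, Ornithura, and Rhizeus show the derived state '0' for II, supporting them as a clade.
Only Acroops and Cerateus show the derived state '1' for III, supporting them as a clade.
Only Ornithura and Rhizeus show the derived state '1' for IV, supporting them as a clade.
Most parsimonious ingroup topology: (Glyptina,((Rhizeus,Ornithura),(Acroops,Cerateus))).
Changes per character on this tree: I: 1; II: 1; III: 1; IV: 1.
Total = 4.

4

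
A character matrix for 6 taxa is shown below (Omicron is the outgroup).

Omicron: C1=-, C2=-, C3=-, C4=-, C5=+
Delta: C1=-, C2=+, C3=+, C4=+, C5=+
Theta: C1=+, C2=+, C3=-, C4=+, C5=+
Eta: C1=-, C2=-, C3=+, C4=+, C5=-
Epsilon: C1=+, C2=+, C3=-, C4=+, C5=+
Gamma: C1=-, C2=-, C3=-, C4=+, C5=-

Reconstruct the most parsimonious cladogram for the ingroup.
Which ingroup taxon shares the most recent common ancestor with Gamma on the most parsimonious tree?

Character polarity is set by the outgroup: the derived state is whichever differs from the outgroup's state, so for C5 the derived state is '-', and for the remaining characters it is '+'.
C1: derived state '+' in Epsilon and Theta only — synapomorphy for {Epsilon, Theta}.
C2: derived state '+' in Delta, Epsilon, and Theta only — synapomorphy for {Delta, Epsilon, Theta}.
C3 groups Delta and Eta, which is incompatible with the clades supported by the remaining characters; treating it as convergent (homoplasy) costs fewer steps than any alternative tree.
All ingroup taxa share the derived state '+' for C4; it defines the ingroup but does not resolve relationships within it.
C5: derived state '-' in Eta and Gamma only — synapomorphy for {Eta, Gamma}.
Most parsimonious ingroup topology: ((Delta,(Theta,Epsilon)),(Eta,Gamma)).
Gamma and Eta form a cherry on this tree, so they are sister taxa.

Eta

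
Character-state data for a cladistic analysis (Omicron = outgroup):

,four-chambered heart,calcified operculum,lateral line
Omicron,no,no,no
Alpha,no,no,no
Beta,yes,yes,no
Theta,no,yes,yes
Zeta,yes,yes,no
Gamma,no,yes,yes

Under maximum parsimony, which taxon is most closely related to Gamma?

Theta

The outgroup has state 'no' for every character, so 'yes' is the derived state throughout.
Only Beta and Zeta show the derived state 'yes' for four-chambered heart, supporting them as a clade.
Only Beta, Gamma, Theta, and Zeta show the derived state 'yes' for calcified operculum, supporting them as a clade.
lateral line: derived state 'yes' in Gamma and Theta only — synapomorphy for {Gamma, Theta}.
Most parsimonious ingroup topology: (Alpha,((Beta,Zeta),(Theta,Gamma))).
Gamma and Theta form a cherry on this tree, so they are sister taxa.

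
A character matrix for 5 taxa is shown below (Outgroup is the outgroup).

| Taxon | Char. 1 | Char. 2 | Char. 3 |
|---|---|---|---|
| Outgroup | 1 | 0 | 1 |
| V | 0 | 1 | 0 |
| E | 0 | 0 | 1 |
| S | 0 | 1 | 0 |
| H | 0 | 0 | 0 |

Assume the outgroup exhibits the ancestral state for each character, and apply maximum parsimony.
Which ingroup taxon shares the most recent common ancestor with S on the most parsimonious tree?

Character polarity is set by the outgroup: the derived state is whichever differs from the outgroup's state, so for Char. 1, Char. 3 the derived state is '0', and for the remaining characters it is '1'.
Char. 1 (derived state '0') is shared by all ingroup taxa — unites the whole ingroup.
Char. 2 (derived state '1') is shared by S and V — a synapomorphy uniting that clade.
Only H, S, and V show the derived state '0' for Char. 3, supporting them as a clade.
Most parsimonious ingroup topology: (((V,S),H),E).
S and V form a cherry on this tree, so they are sister taxa.

V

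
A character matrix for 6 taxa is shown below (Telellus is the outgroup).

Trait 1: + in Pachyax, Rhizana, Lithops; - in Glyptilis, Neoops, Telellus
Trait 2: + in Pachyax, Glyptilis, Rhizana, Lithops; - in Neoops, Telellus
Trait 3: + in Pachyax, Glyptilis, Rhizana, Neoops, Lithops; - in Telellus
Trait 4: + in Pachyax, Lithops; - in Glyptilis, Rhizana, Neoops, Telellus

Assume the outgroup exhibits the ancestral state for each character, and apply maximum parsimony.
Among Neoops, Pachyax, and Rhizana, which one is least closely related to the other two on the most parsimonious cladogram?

Neoops

The outgroup has state '-' for every character, so '+' is the derived state throughout.
Trait 1 (derived state '+') is shared by Lithops, Pachyax, and Rhizana — a synapomorphy uniting that clade.
Trait 2: derived state '+' in Glyptilis, Lithops, Pachyax, and Rhizana only — synapomorphy for {Glyptilis, Lithops, Pachyax, Rhizana}.
Trait 3 (derived state '+') is shared by all ingroup taxa — unites the whole ingroup.
Trait 4: derived state '+' in Lithops and Pachyax only — synapomorphy for {Lithops, Pachyax}.
Most parsimonious ingroup topology: ((((Pachyax,Lithops),Rhizana),Glyptilis),Neoops).
Pachyax and Rhizana share a more recent common ancestor with each other than either does with Neoops, so Neoops is the least closely related of the three.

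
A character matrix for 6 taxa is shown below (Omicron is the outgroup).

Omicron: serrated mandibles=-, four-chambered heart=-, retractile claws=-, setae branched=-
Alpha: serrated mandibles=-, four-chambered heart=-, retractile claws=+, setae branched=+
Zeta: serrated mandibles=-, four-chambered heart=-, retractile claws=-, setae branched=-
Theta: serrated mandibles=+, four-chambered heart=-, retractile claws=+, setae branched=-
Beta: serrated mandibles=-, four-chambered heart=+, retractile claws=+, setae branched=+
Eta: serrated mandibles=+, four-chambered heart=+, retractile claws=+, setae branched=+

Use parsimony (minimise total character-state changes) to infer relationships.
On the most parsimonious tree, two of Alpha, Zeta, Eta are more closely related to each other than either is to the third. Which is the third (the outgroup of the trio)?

The outgroup has state '-' for every character, so '+' is the derived state throughout.
serrated mandibles groups Eta and Theta, which is incompatible with the clades supported by the remaining characters; treating it as convergent (homoplasy) costs fewer steps than any alternative tree.
four-chambered heart: derived state '+' in Beta and Eta only — synapomorphy for {Beta, Eta}.
Only Alpha, Beta, Eta, and Theta show the derived state '+' for retractile claws, supporting them as a clade.
setae branched: derived state '+' in Alpha, Beta, and Eta only — synapomorphy for {Alpha, Beta, Eta}.
Most parsimonious ingroup topology: (((Alpha,(Beta,Eta)),Theta),Zeta).
Alpha and Eta share a more recent common ancestor with each other than either does with Zeta, so Zeta is the least closely related of the three.

Zeta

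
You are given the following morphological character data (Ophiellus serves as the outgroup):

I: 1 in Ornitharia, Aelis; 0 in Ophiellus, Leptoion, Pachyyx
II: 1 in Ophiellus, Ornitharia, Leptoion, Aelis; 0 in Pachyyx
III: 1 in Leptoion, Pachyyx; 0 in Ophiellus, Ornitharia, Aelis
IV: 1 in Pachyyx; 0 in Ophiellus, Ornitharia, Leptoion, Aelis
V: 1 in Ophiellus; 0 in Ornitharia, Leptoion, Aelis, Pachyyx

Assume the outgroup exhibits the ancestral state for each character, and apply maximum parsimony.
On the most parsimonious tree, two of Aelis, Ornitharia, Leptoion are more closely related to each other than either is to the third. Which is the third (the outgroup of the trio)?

Character polarity is set by the outgroup: the derived state is whichever differs from the outgroup's state, so for II, V the derived state is '0', and for the remaining characters it is '1'.
I (derived state '1') is shared by Aelis and Ornitharia — a synapomorphy uniting that clade.
II: derived state '0' in Pachyyx only — an autapomorphy, so it tells us nothing about relationships among taxa.
III: derived state '1' in Leptoion and Pachyyx only — synapomorphy for {Leptoion, Pachyyx}.
IV (derived state '1') is unique to Pachyyx (autapomorphy; uninformative for grouping).
All ingroup taxa share the derived state '0' for V; it defines the ingroup but does not resolve relationships within it.
Most parsimonious ingroup topology: ((Ornitharia,Aelis),(Leptoion,Pachyyx)).
Aelis and Ornitharia share a more recent common ancestor with each other than either does with Leptoion, so Leptoion is the least closely related of the three.

Leptoion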